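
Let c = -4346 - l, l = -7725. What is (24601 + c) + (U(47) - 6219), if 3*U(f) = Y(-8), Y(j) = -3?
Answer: 21760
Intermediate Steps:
U(f) = -1 (U(f) = (⅓)*(-3) = -1)
c = 3379 (c = -4346 - 1*(-7725) = -4346 + 7725 = 3379)
(24601 + c) + (U(47) - 6219) = (24601 + 3379) + (-1 - 6219) = 27980 - 6220 = 21760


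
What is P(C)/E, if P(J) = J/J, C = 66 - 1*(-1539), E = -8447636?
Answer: -1/8447636 ≈ -1.1838e-7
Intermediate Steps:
C = 1605 (C = 66 + 1539 = 1605)
P(J) = 1
P(C)/E = 1/(-8447636) = 1*(-1/8447636) = -1/8447636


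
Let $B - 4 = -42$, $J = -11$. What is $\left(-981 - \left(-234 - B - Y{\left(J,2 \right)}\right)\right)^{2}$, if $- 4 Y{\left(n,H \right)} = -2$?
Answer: $\frac{2461761}{4} \approx 6.1544 \cdot 10^{5}$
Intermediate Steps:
$Y{\left(n,H \right)} = \frac{1}{2}$ ($Y{\left(n,H \right)} = \left(- \frac{1}{4}\right) \left(-2\right) = \frac{1}{2}$)
$B = -38$ ($B = 4 - 42 = -38$)
$\left(-981 - \left(-234 - B - Y{\left(J,2 \right)}\right)\right)^{2} = \left(-981 + \left(\frac{1}{2} - \left(-234 - -38\right)\right)\right)^{2} = \left(-981 + \left(\frac{1}{2} - \left(-234 + 38\right)\right)\right)^{2} = \left(-981 + \left(\frac{1}{2} - -196\right)\right)^{2} = \left(-981 + \left(\frac{1}{2} + 196\right)\right)^{2} = \left(-981 + \frac{393}{2}\right)^{2} = \left(- \frac{1569}{2}\right)^{2} = \frac{2461761}{4}$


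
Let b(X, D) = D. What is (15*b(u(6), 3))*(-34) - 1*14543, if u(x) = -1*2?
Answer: -16073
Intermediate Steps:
u(x) = -2
(15*b(u(6), 3))*(-34) - 1*14543 = (15*3)*(-34) - 1*14543 = 45*(-34) - 14543 = -1530 - 14543 = -16073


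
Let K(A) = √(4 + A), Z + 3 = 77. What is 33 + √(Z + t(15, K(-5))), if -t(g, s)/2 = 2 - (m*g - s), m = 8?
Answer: 33 + √(310 - 2*I) ≈ 50.607 - 0.056796*I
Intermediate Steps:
Z = 74 (Z = -3 + 77 = 74)
t(g, s) = -4 - 2*s + 16*g (t(g, s) = -2*(2 - (8*g - s)) = -2*(2 - (-s + 8*g)) = -2*(2 + (s - 8*g)) = -2*(2 + s - 8*g) = -4 - 2*s + 16*g)
33 + √(Z + t(15, K(-5))) = 33 + √(74 + (-4 - 2*√(4 - 5) + 16*15)) = 33 + √(74 + (-4 - 2*I + 240)) = 33 + √(74 + (236 - 2*I)) = 33 + √(310 - 2*I)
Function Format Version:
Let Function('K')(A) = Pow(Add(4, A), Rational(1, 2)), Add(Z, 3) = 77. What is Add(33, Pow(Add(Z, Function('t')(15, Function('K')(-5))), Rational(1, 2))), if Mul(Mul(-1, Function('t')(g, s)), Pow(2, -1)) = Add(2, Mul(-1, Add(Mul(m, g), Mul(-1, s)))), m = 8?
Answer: Add(33, Pow(Add(310, Mul(-2, I)), Rational(1, 2))) ≈ Add(50.607, Mul(-0.056796, I))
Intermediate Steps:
Z = 74 (Z = Add(-3, 77) = 74)
Function('t')(g, s) = Add(-4, Mul(-2, s), Mul(16, g)) (Function('t')(g, s) = Mul(-2, Add(2, Mul(-1, Add(Mul(8, g), Mul(-1, s))))) = Mul(-2, Add(2, Mul(-1, Add(Mul(-1, s), Mul(8, g))))) = Mul(-2, Add(2, Add(s, Mul(-8, g)))) = Mul(-2, Add(2, s, Mul(-8, g))) = Add(-4, Mul(-2, s), Mul(16, g)))
Add(33, Pow(Add(Z, Function('t')(15, Function('K')(-5))), Rational(1, 2))) = Add(33, Pow(Add(74, Add(-4, Mul(-2, Pow(Add(4, -5), Rational(1, 2))), Mul(16, 15))), Rational(1, 2))) = Add(33, Pow(Add(74, Add(-4, Mul(-2, Pow(-1, Rational(1, 2))), 240)), Rational(1, 2))) = Add(33, Pow(Add(74, Add(-4, Mul(-2, I), 240)), Rational(1, 2))) = Add(33, Pow(Add(74, Add(236, Mul(-2, I))), Rational(1, 2))) = Add(33, Pow(Add(310, Mul(-2, I)), Rational(1, 2)))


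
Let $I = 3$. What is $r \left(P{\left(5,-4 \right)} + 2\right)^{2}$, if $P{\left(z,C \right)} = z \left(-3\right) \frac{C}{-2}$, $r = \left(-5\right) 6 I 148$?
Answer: $-10442880$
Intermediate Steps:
$r = -13320$ ($r = \left(-5\right) 6 \cdot 3 \cdot 148 = \left(-30\right) 3 \cdot 148 = \left(-90\right) 148 = -13320$)
$P{\left(z,C \right)} = \frac{3 C z}{2}$ ($P{\left(z,C \right)} = - 3 z C \left(- \frac{1}{2}\right) = - 3 z \left(- \frac{C}{2}\right) = \frac{3 C z}{2}$)
$r \left(P{\left(5,-4 \right)} + 2\right)^{2} = - 13320 \left(\frac{3}{2} \left(-4\right) 5 + 2\right)^{2} = - 13320 \left(-30 + 2\right)^{2} = - 13320 \left(-28\right)^{2} = \left(-13320\right) 784 = -10442880$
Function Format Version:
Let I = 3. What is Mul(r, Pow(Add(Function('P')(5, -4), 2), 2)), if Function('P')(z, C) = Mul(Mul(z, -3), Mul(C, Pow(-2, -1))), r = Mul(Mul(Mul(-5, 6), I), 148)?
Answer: -10442880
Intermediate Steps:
r = -13320 (r = Mul(Mul(Mul(-5, 6), 3), 148) = Mul(Mul(-30, 3), 148) = Mul(-90, 148) = -13320)
Function('P')(z, C) = Mul(Rational(3, 2), C, z) (Function('P')(z, C) = Mul(Mul(-3, z), Mul(C, Rational(-1, 2))) = Mul(Mul(-3, z), Mul(Rational(-1, 2), C)) = Mul(Rational(3, 2), C, z))
Mul(r, Pow(Add(Function('P')(5, -4), 2), 2)) = Mul(-13320, Pow(Add(Mul(Rational(3, 2), -4, 5), 2), 2)) = Mul(-13320, Pow(Add(-30, 2), 2)) = Mul(-13320, Pow(-28, 2)) = Mul(-13320, 784) = -10442880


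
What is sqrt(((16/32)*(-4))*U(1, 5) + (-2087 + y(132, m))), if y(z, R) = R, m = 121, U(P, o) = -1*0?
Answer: I*sqrt(1966) ≈ 44.34*I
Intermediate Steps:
U(P, o) = 0
sqrt(((16/32)*(-4))*U(1, 5) + (-2087 + y(132, m))) = sqrt(((16/32)*(-4))*0 + (-2087 + 121)) = sqrt(((16*(1/32))*(-4))*0 - 1966) = sqrt(((1/2)*(-4))*0 - 1966) = sqrt(-2*0 - 1966) = sqrt(0 - 1966) = sqrt(-1966) = I*sqrt(1966)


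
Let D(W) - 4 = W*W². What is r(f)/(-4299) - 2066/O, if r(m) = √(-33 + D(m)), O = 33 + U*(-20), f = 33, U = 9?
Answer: 2066/147 - 2*√8977/4299 ≈ 14.010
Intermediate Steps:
D(W) = 4 + W³ (D(W) = 4 + W*W² = 4 + W³)
O = -147 (O = 33 + 9*(-20) = 33 - 180 = -147)
r(m) = √(-29 + m³) (r(m) = √(-33 + (4 + m³)) = √(-29 + m³))
r(f)/(-4299) - 2066/O = √(-29 + 33³)/(-4299) - 2066/(-147) = √(-29 + 35937)*(-1/4299) - 2066*(-1/147) = √35908*(-1/4299) + 2066/147 = (2*√8977)*(-1/4299) + 2066/147 = -2*√8977/4299 + 2066/147 = 2066/147 - 2*√8977/4299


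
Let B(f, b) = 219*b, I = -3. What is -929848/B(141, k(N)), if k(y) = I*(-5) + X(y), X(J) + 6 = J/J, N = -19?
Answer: -464924/1095 ≈ -424.59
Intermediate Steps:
X(J) = -5 (X(J) = -6 + J/J = -6 + 1 = -5)
k(y) = 10 (k(y) = -3*(-5) - 5 = 15 - 5 = 10)
-929848/B(141, k(N)) = -929848/(219*10) = -929848/2190 = -929848*1/2190 = -464924/1095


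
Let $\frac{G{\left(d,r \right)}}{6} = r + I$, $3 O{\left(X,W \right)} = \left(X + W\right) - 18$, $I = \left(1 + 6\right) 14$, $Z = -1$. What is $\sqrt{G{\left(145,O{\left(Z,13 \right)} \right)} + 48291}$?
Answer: $\sqrt{48867} \approx 221.06$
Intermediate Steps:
$I = 98$ ($I = 7 \cdot 14 = 98$)
$O{\left(X,W \right)} = -6 + \frac{W}{3} + \frac{X}{3}$ ($O{\left(X,W \right)} = \frac{\left(X + W\right) - 18}{3} = \frac{\left(W + X\right) - 18}{3} = \frac{-18 + W + X}{3} = -6 + \frac{W}{3} + \frac{X}{3}$)
$G{\left(d,r \right)} = 588 + 6 r$ ($G{\left(d,r \right)} = 6 \left(r + 98\right) = 6 \left(98 + r\right) = 588 + 6 r$)
$\sqrt{G{\left(145,O{\left(Z,13 \right)} \right)} + 48291} = \sqrt{\left(588 + 6 \left(-6 + \frac{1}{3} \cdot 13 + \frac{1}{3} \left(-1\right)\right)\right) + 48291} = \sqrt{\left(588 + 6 \left(-6 + \frac{13}{3} - \frac{1}{3}\right)\right) + 48291} = \sqrt{\left(588 + 6 \left(-2\right)\right) + 48291} = \sqrt{\left(588 - 12\right) + 48291} = \sqrt{576 + 48291} = \sqrt{48867}$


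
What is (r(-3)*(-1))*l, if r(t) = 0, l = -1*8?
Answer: 0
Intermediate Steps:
l = -8
(r(-3)*(-1))*l = (0*(-1))*(-8) = 0*(-8) = 0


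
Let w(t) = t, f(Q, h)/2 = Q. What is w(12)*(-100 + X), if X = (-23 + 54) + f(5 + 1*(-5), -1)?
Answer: -828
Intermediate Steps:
f(Q, h) = 2*Q
X = 31 (X = (-23 + 54) + 2*(5 + 1*(-5)) = 31 + 2*(5 - 5) = 31 + 2*0 = 31 + 0 = 31)
w(12)*(-100 + X) = 12*(-100 + 31) = 12*(-69) = -828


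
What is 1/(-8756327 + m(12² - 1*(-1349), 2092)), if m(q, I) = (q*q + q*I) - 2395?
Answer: -1/3406317 ≈ -2.9357e-7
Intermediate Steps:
m(q, I) = -2395 + q² + I*q (m(q, I) = (q² + I*q) - 2395 = -2395 + q² + I*q)
1/(-8756327 + m(12² - 1*(-1349), 2092)) = 1/(-8756327 + (-2395 + (12² - 1*(-1349))² + 2092*(12² - 1*(-1349)))) = 1/(-8756327 + (-2395 + (144 + 1349)² + 2092*(144 + 1349))) = 1/(-8756327 + (-2395 + 1493² + 2092*1493)) = 1/(-8756327 + (-2395 + 2229049 + 3123356)) = 1/(-8756327 + 5350010) = 1/(-3406317) = -1/3406317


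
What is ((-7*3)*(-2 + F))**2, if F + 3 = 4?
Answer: 441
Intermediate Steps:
F = 1 (F = -3 + 4 = 1)
((-7*3)*(-2 + F))**2 = ((-7*3)*(-2 + 1))**2 = (-21*(-1))**2 = 21**2 = 441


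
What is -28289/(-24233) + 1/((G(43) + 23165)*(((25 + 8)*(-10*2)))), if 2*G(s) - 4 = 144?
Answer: 39444482057/33789041220 ≈ 1.1674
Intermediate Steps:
G(s) = 74 (G(s) = 2 + (½)*144 = 2 + 72 = 74)
-28289/(-24233) + 1/((G(43) + 23165)*(((25 + 8)*(-10*2)))) = -28289/(-24233) + 1/((74 + 23165)*(((25 + 8)*(-10*2)))) = -28289*(-1/24233) + 1/(23239*((33*(-20)))) = 28289/24233 + (1/23239)/(-660) = 28289/24233 + (1/23239)*(-1/660) = 28289/24233 - 1/15337740 = 39444482057/33789041220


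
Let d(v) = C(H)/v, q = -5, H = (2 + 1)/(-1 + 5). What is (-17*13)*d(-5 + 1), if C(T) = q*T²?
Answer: -9945/64 ≈ -155.39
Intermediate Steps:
H = ¾ (H = 3/4 = 3*(¼) = ¾ ≈ 0.75000)
C(T) = -5*T²
d(v) = -45/(16*v) (d(v) = (-5*(¾)²)/v = (-5*9/16)/v = -45/(16*v))
(-17*13)*d(-5 + 1) = (-17*13)*(-45/(16*(-5 + 1))) = -(-9945)/(16*(-4)) = -(-9945)*(-1)/(16*4) = -221*45/64 = -9945/64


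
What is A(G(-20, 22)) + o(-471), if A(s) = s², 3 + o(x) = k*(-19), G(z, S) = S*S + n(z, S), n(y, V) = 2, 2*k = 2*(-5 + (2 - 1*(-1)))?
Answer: 236231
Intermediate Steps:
k = -2 (k = (2*(-5 + (2 - 1*(-1))))/2 = (2*(-5 + (2 + 1)))/2 = (2*(-5 + 3))/2 = (2*(-2))/2 = (½)*(-4) = -2)
G(z, S) = 2 + S² (G(z, S) = S*S + 2 = S² + 2 = 2 + S²)
o(x) = 35 (o(x) = -3 - 2*(-19) = -3 + 38 = 35)
A(G(-20, 22)) + o(-471) = (2 + 22²)² + 35 = (2 + 484)² + 35 = 486² + 35 = 236196 + 35 = 236231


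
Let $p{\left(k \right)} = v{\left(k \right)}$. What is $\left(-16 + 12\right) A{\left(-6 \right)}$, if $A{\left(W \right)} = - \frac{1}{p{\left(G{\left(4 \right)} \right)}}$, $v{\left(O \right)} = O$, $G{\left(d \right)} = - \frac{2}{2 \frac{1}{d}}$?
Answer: $-1$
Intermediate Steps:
$G{\left(d \right)} = - d$ ($G{\left(d \right)} = - 2 \frac{d}{2} = - d$)
$p{\left(k \right)} = k$
$A{\left(W \right)} = \frac{1}{4}$ ($A{\left(W \right)} = - \frac{1}{\left(-1\right) 4} = - \frac{1}{-4} = \left(-1\right) \left(- \frac{1}{4}\right) = \frac{1}{4}$)
$\left(-16 + 12\right) A{\left(-6 \right)} = \left(-16 + 12\right) \frac{1}{4} = \left(-4\right) \frac{1}{4} = -1$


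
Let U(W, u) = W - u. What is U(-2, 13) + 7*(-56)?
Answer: -407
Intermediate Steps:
U(-2, 13) + 7*(-56) = (-2 - 1*13) + 7*(-56) = (-2 - 13) - 392 = -15 - 392 = -407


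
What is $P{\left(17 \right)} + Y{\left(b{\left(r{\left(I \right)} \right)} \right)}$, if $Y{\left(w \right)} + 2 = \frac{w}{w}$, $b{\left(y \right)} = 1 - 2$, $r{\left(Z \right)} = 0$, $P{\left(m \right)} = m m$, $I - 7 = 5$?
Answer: $288$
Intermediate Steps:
$I = 12$ ($I = 7 + 5 = 12$)
$P{\left(m \right)} = m^{2}$
$b{\left(y \right)} = -1$
$Y{\left(w \right)} = -1$ ($Y{\left(w \right)} = -2 + \frac{w}{w} = -2 + 1 = -1$)
$P{\left(17 \right)} + Y{\left(b{\left(r{\left(I \right)} \right)} \right)} = 17^{2} - 1 = 289 - 1 = 288$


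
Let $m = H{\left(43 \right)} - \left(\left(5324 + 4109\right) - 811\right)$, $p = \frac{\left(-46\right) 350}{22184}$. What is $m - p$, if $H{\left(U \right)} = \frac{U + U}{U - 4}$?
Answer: $- \frac{1864252937}{216294} \approx -8619.1$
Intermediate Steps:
$H{\left(U \right)} = \frac{2 U}{-4 + U}$
$p = - \frac{4025}{5546}$ ($p = \left(-16100\right) \frac{1}{22184} = - \frac{4025}{5546} \approx -0.72575$)
$m = - \frac{336172}{39}$ ($m = 2 \cdot 43 \frac{1}{-4 + 43} - \left(\left(5324 + 4109\right) - 811\right) = 2 \cdot 43 \cdot \frac{1}{39} - \left(9433 - 811\right) = 2 \cdot 43 \cdot \frac{1}{39} - 8622 = \frac{86}{39} - 8622 = - \frac{336172}{39} \approx -8619.8$)
$m - p = - \frac{336172}{39} - - \frac{4025}{5546} = - \frac{336172}{39} + \frac{4025}{5546} = - \frac{1864252937}{216294}$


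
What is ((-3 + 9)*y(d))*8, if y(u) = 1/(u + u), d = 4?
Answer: 6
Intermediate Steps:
y(u) = 1/(2*u)
((-3 + 9)*y(d))*8 = ((-3 + 9)*((1/2)/4))*8 = (6*((1/2)*(1/4)))*8 = (6*(1/8))*8 = (3/4)*8 = 6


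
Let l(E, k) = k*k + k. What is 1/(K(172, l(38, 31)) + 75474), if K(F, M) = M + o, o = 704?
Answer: 1/77170 ≈ 1.2958e-5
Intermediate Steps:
l(E, k) = k + k² (l(E, k) = k² + k = k + k²)
K(F, M) = 704 + M (K(F, M) = M + 704 = 704 + M)
1/(K(172, l(38, 31)) + 75474) = 1/((704 + 31*(1 + 31)) + 75474) = 1/((704 + 31*32) + 75474) = 1/((704 + 992) + 75474) = 1/(1696 + 75474) = 1/77170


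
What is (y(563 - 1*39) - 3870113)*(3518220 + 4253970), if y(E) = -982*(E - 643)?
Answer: -29171010978450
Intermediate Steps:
y(E) = 631426 - 982*E (y(E) = -982*(-643 + E) = 631426 - 982*E)
(y(563 - 1*39) - 3870113)*(3518220 + 4253970) = ((631426 - 982*(563 - 1*39)) - 3870113)*(3518220 + 4253970) = ((631426 - 982*(563 - 39)) - 3870113)*7772190 = ((631426 - 982*524) - 3870113)*7772190 = ((631426 - 514568) - 3870113)*7772190 = (116858 - 3870113)*7772190 = -3753255*7772190 = -29171010978450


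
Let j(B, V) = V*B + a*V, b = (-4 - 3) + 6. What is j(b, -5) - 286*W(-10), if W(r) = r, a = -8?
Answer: 2905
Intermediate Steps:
b = -1 (b = -7 + 6 = -1)
j(B, V) = -8*V + B*V (j(B, V) = V*B - 8*V = B*V - 8*V = -8*V + B*V)
j(b, -5) - 286*W(-10) = -5*(-8 - 1) - 286*(-10) = -5*(-9) + 2860 = 45 + 2860 = 2905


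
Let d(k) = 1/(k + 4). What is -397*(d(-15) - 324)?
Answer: 1415305/11 ≈ 1.2866e+5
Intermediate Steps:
d(k) = 1/(4 + k)
-397*(d(-15) - 324) = -397*(1/(4 - 15) - 324) = -397*(1/(-11) - 324) = -397*(-1/11 - 324) = -397*(-3565/11) = 1415305/11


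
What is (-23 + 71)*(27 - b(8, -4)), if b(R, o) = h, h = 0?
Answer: 1296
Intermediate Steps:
b(R, o) = 0
(-23 + 71)*(27 - b(8, -4)) = (-23 + 71)*(27 - 1*0) = 48*(27 + 0) = 48*27 = 1296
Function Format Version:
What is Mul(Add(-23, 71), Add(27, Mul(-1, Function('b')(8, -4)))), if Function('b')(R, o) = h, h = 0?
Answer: 1296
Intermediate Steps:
Function('b')(R, o) = 0
Mul(Add(-23, 71), Add(27, Mul(-1, Function('b')(8, -4)))) = Mul(Add(-23, 71), Add(27, Mul(-1, 0))) = Mul(48, Add(27, 0)) = Mul(48, 27) = 1296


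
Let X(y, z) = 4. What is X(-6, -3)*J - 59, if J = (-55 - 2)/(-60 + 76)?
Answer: -293/4 ≈ -73.250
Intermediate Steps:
J = -57/16 ≈ -3.5625
X(-6, -3)*J - 59 = 4*(-57/16) - 59 = -57/4 - 59 = -293/4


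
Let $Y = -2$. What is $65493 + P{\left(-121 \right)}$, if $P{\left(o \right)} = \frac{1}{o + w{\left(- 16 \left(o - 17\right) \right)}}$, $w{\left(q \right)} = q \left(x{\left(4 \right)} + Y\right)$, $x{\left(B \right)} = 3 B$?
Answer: $\frac{1438160788}{21959} \approx 65493.0$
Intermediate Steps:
$w{\left(q \right)} = 10 q$ ($w{\left(q \right)} = q \left(3 \cdot 4 - 2\right) = q \left(12 - 2\right) = q 10 = 10 q$)
$P{\left(o \right)} = \frac{1}{2720 - 159 o}$ ($P{\left(o \right)} = \frac{1}{o + 10 \left(- 16 \left(o - 17\right)\right)} = \frac{1}{o + 10 \left(- 16 \left(-17 + o\right)\right)} = \frac{1}{o + 10 \left(272 - 16 o\right)} = \frac{1}{o - \left(-2720 + 160 o\right)} = \frac{1}{2720 - 159 o}$)
$65493 + P{\left(-121 \right)} = 65493 - \frac{1}{-2720 + 159 \left(-121\right)} = 65493 - \frac{1}{-2720 - 19239} = 65493 - \frac{1}{-21959} = 65493 - - \frac{1}{21959} = 65493 + \frac{1}{21959} = \frac{1438160788}{21959}$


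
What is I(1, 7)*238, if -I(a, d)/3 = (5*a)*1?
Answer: -3570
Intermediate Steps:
I(a, d) = -15*a (I(a, d) = -3*5*a = -15*a)
I(1, 7)*238 = -15*1*238 = -15*238 = -3570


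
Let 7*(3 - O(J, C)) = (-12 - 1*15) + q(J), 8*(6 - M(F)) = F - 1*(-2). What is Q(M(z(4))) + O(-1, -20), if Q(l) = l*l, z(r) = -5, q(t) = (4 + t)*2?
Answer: 2985/64 ≈ 46.641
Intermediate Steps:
q(t) = 8 + 2*t
M(F) = 23/4 - F/8 (M(F) = 6 - (F - 1*(-2))/8 = 6 - (F + 2)/8 = 6 - (2 + F)/8 = 6 + (-¼ - F/8) = 23/4 - F/8)
O(J, C) = 40/7 - 2*J/7 (O(J, C) = 3 - ((-12 - 1*15) + (8 + 2*J))/7 = 3 - ((-12 - 15) + (8 + 2*J))/7 = 3 - (-27 + (8 + 2*J))/7 = 3 - (-19 + 2*J)/7 = 3 + (19/7 - 2*J/7) = 40/7 - 2*J/7)
Q(l) = l²
Q(M(z(4))) + O(-1, -20) = (23/4 - ⅛*(-5))² + (40/7 - 2/7*(-1)) = (23/4 + 5/8)² + (40/7 + 2/7) = (51/8)² + 6 = 2601/64 + 6 = 2985/64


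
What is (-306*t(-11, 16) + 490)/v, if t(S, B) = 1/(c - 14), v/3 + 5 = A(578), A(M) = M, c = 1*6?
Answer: 2113/6876 ≈ 0.30730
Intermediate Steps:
c = 6
v = 1719 (v = -15 + 3*578 = -15 + 1734 = 1719)
t(S, B) = -⅛ (t(S, B) = 1/(6 - 14) = 1/(-8) = -⅛)
(-306*t(-11, 16) + 490)/v = (-306*(-⅛) + 490)/1719 = (153/4 + 490)*(1/1719) = (2113/4)*(1/1719) = 2113/6876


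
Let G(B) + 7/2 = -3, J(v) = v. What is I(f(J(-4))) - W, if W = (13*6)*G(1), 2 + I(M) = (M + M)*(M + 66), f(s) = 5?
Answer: 1215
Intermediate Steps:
G(B) = -13/2 (G(B) = -7/2 - 3 = -13/2)
I(M) = -2 + 2*M*(66 + M) (I(M) = -2 + (M + M)*(M + 66) = -2 + (2*M)*(66 + M) = -2 + 2*M*(66 + M))
W = -507 (W = (13*6)*(-13/2) = 78*(-13/2) = -507)
I(f(J(-4))) - W = (-2 + 2*5**2 + 132*5) - 1*(-507) = (-2 + 2*25 + 660) + 507 = (-2 + 50 + 660) + 507 = 708 + 507 = 1215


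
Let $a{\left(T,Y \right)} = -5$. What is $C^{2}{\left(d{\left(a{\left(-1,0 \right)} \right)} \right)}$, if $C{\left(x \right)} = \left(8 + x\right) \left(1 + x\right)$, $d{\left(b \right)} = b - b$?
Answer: $64$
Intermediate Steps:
$d{\left(b \right)} = 0$
$C{\left(x \right)} = \left(1 + x\right) \left(8 + x\right)$
$C^{2}{\left(d{\left(a{\left(-1,0 \right)} \right)} \right)} = \left(8 + 0^{2} + 9 \cdot 0\right)^{2} = \left(8 + 0 + 0\right)^{2} = 8^{2} = 64$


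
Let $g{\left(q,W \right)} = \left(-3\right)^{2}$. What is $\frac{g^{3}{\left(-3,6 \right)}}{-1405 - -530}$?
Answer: $- \frac{729}{875} \approx -0.83314$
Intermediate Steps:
$g{\left(q,W \right)} = 9$
$\frac{g^{3}{\left(-3,6 \right)}}{-1405 - -530} = \frac{9^{3}}{-1405 - -530} = \frac{729}{-1405 + 530} = \frac{729}{-875} = 729 \left(- \frac{1}{875}\right) = - \frac{729}{875}$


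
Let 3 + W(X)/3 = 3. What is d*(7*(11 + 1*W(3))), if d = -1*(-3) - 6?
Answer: -231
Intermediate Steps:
W(X) = 0 (W(X) = -9 + 3*3 = -9 + 9 = 0)
d = -3 (d = 3 - 6 = -3)
d*(7*(11 + 1*W(3))) = -21*(11 + 1*0) = -21*(11 + 0) = -21*11 = -3*77 = -231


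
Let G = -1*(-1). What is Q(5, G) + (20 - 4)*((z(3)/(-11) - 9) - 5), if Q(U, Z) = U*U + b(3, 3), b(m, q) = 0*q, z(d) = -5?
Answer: -2109/11 ≈ -191.73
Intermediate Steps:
b(m, q) = 0
G = 1
Q(U, Z) = U**2 (Q(U, Z) = U*U + 0 = U**2 + 0 = U**2)
Q(5, G) + (20 - 4)*((z(3)/(-11) - 9) - 5) = 5**2 + (20 - 4)*((-5/(-11) - 9) - 5) = 25 + 16*((-5*(-1/11) - 9) - 5) = 25 + 16*((5/11 - 9) - 5) = 25 + 16*(-94/11 - 5) = 25 + 16*(-149/11) = 25 - 2384/11 = -2109/11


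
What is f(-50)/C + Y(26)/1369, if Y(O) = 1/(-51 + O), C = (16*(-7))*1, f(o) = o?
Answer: 855569/1916600 ≈ 0.44640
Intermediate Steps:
C = -112 (C = -112*1 = -112)
f(-50)/C + Y(26)/1369 = -50/(-112) + 1/((-51 + 26)*1369) = -50*(-1/112) + (1/1369)/(-25) = 25/56 - 1/25*1/1369 = 25/56 - 1/34225 = 855569/1916600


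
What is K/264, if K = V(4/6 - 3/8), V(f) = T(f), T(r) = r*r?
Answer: 49/152064 ≈ 0.00032223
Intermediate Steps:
T(r) = r**2
V(f) = f**2
K = 49/576 (K = (4/6 - 3/8)**2 = (4*(1/6) - 3*1/8)**2 = (2/3 - 3/8)**2 = (7/24)**2 = 49/576 ≈ 0.085069)
K/264 = (49/576)/264 = (49/576)*(1/264) = 49/152064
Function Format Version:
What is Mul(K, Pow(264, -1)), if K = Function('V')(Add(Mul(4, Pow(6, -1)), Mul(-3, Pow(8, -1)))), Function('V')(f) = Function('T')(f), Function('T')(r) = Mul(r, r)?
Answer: Rational(49, 152064) ≈ 0.00032223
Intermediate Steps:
Function('T')(r) = Pow(r, 2)
Function('V')(f) = Pow(f, 2)
K = Rational(49, 576) (K = Pow(Add(Mul(4, Pow(6, -1)), Mul(-3, Pow(8, -1))), 2) = Pow(Add(Mul(4, Rational(1, 6)), Mul(-3, Rational(1, 8))), 2) = Pow(Add(Rational(2, 3), Rational(-3, 8)), 2) = Pow(Rational(7, 24), 2) = Rational(49, 576) ≈ 0.085069)
Mul(K, Pow(264, -1)) = Mul(Rational(49, 576), Pow(264, -1)) = Mul(Rational(49, 576), Rational(1, 264)) = Rational(49, 152064)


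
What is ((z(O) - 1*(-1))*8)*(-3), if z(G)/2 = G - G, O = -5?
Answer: -24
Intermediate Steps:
z(G) = 0 (z(G) = 2*(G - G) = 2*0 = 0)
((z(O) - 1*(-1))*8)*(-3) = ((0 - 1*(-1))*8)*(-3) = ((0 + 1)*8)*(-3) = (1*8)*(-3) = 8*(-3) = -24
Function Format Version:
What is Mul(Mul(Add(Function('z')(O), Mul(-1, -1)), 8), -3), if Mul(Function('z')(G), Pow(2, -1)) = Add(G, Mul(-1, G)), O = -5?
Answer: -24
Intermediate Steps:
Function('z')(G) = 0 (Function('z')(G) = Mul(2, Add(G, Mul(-1, G))) = Mul(2, 0) = 0)
Mul(Mul(Add(Function('z')(O), Mul(-1, -1)), 8), -3) = Mul(Mul(Add(0, Mul(-1, -1)), 8), -3) = Mul(Mul(Add(0, 1), 8), -3) = Mul(Mul(1, 8), -3) = Mul(8, -3) = -24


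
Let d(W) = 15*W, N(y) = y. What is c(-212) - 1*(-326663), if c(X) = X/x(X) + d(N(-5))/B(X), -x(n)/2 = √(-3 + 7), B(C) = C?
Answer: 69263867/212 ≈ 3.2672e+5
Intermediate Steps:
x(n) = -4 (x(n) = -2*√(-3 + 7) = -2*√4 = -2*2 = -4)
c(X) = -75/X - X/4 (c(X) = X/(-4) + (15*(-5))/X = X*(-¼) - 75/X = -X/4 - 75/X = -75/X - X/4)
c(-212) - 1*(-326663) = (-75/(-212) - ¼*(-212)) - 1*(-326663) = (-75*(-1/212) + 53) + 326663 = (75/212 + 53) + 326663 = 11311/212 + 326663 = 69263867/212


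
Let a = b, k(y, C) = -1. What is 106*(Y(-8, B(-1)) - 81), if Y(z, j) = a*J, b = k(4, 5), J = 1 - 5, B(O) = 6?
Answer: -8162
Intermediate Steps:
J = -4
b = -1
a = -1
Y(z, j) = 4 (Y(z, j) = -1*(-4) = 4)
106*(Y(-8, B(-1)) - 81) = 106*(4 - 81) = 106*(-77) = -8162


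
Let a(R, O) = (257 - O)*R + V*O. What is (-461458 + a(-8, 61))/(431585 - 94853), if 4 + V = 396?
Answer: -219557/168366 ≈ -1.3040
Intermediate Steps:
V = 392 (V = -4 + 396 = 392)
a(R, O) = 392*O + R*(257 - O) (a(R, O) = (257 - O)*R + 392*O = R*(257 - O) + 392*O = 392*O + R*(257 - O))
(-461458 + a(-8, 61))/(431585 - 94853) = (-461458 + (257*(-8) + 392*61 - 1*61*(-8)))/(431585 - 94853) = (-461458 + (-2056 + 23912 + 488))/336732 = (-461458 + 22344)*(1/336732) = -439114*1/336732 = -219557/168366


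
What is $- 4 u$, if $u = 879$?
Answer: $-3516$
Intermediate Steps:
$- 4 u = \left(-4\right) 879 = -3516$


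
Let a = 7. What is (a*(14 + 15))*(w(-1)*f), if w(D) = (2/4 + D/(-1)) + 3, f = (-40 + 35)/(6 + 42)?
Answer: -3045/32 ≈ -95.156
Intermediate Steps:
f = -5/48 ≈ -0.10417
w(D) = 7/2 - D (w(D) = (2*(¼) + D*(-1)) + 3 = (½ - D) + 3 = 7/2 - D)
(a*(14 + 15))*(w(-1)*f) = (7*(14 + 15))*((7/2 - 1*(-1))*(-5/48)) = (7*29)*((7/2 + 1)*(-5/48)) = 203*((9/2)*(-5/48)) = 203*(-15/32) = -3045/32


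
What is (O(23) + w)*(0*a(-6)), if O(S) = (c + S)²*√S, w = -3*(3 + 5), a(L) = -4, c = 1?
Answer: 0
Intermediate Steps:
w = -24 (w = -3*8 = -24)
O(S) = √S*(1 + S)² (O(S) = (1 + S)²*√S = √S*(1 + S)²)
(O(23) + w)*(0*a(-6)) = (√23*(1 + 23)² - 24)*(0*(-4)) = (√23*24² - 24)*0 = (√23*576 - 24)*0 = (576*√23 - 24)*0 = (-24 + 576*√23)*0 = 0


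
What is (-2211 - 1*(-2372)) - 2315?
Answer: -2154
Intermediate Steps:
(-2211 - 1*(-2372)) - 2315 = (-2211 + 2372) - 2315 = 161 - 2315 = -2154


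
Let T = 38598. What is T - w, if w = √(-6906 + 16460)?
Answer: 38598 - √9554 ≈ 38500.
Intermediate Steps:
w = √9554 ≈ 97.745
T - w = 38598 - √9554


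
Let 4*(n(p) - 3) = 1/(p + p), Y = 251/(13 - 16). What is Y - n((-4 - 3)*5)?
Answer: -72797/840 ≈ -86.663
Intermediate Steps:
Y = -251/3 (Y = 251/(-3) = 251*(-1/3) = -251/3 ≈ -83.667)
n(p) = 3 + 1/(8*p) (n(p) = 3 + 1/(4*(p + p)) = 3 + 1/(4*((2*p))) = 3 + (1/(2*p))/4 = 3 + 1/(8*p))
Y - n((-4 - 3)*5) = -251/3 - (3 + 1/(8*(((-4 - 3)*5)))) = -251/3 - (3 + 1/(8*((-7*5)))) = -251/3 - (3 + (1/8)/(-35)) = -251/3 - (3 + (1/8)*(-1/35)) = -251/3 - (3 - 1/280) = -251/3 - 1*839/280 = -251/3 - 839/280 = -72797/840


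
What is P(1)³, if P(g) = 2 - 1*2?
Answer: 0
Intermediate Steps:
P(g) = 0 (P(g) = 2 - 2 = 0)
P(1)³ = 0³ = 0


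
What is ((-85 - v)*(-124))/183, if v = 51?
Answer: 16864/183 ≈ 92.153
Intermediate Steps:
((-85 - v)*(-124))/183 = ((-85 - 1*51)*(-124))/183 = ((-85 - 51)*(-124))*(1/183) = -136*(-124)*(1/183) = 16864*(1/183) = 16864/183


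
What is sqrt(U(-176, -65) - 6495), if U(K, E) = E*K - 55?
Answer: sqrt(4890) ≈ 69.928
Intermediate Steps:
U(K, E) = -55 + E*K
sqrt(U(-176, -65) - 6495) = sqrt((-55 - 65*(-176)) - 6495) = sqrt((-55 + 11440) - 6495) = sqrt(11385 - 6495) = sqrt(4890)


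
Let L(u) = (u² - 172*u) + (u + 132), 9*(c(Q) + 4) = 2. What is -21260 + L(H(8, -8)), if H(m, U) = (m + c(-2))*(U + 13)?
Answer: -1967678/81 ≈ -24292.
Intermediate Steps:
c(Q) = -34/9 (c(Q) = -4 + (⅑)*2 = -4 + 2/9 = -34/9)
H(m, U) = (13 + U)*(-34/9 + m) (H(m, U) = (m - 34/9)*(U + 13) = (-34/9 + m)*(13 + U) = (13 + U)*(-34/9 + m))
L(u) = 132 + u² - 171*u (L(u) = (u² - 172*u) + (132 + u) = 132 + u² - 171*u)
-21260 + L(H(8, -8)) = -21260 + (132 + (-442/9 + 13*8 - 34/9*(-8) - 8*8)² - 171*(-442/9 + 13*8 - 34/9*(-8) - 8*8)) = -21260 + (132 + (-442/9 + 104 + 272/9 - 64)² - 171*(-442/9 + 104 + 272/9 - 64)) = -21260 + (132 + (190/9)² - 171*190/9) = -21260 + (132 + 36100/81 - 3610) = -21260 - 245618/81 = -1967678/81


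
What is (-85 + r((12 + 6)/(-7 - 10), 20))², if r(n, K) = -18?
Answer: 10609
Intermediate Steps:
(-85 + r((12 + 6)/(-7 - 10), 20))² = (-85 - 18)² = (-103)² = 10609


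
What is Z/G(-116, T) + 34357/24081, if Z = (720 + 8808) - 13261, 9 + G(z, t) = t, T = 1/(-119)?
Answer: 10734261091/25814832 ≈ 415.82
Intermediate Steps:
T = -1/119 ≈ -0.0084034
G(z, t) = -9 + t
Z = -3733 (Z = 9528 - 13261 = -3733)
Z/G(-116, T) + 34357/24081 = -3733/(-9 - 1/119) + 34357/24081 = -3733/(-1072/119) + 34357*(1/24081) = -3733*(-119/1072) + 34357/24081 = 444227/1072 + 34357/24081 = 10734261091/25814832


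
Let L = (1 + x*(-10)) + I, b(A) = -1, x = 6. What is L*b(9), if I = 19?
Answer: 40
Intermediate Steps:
L = -40 (L = (1 + 6*(-10)) + 19 = (1 - 60) + 19 = -59 + 19 = -40)
L*b(9) = -40*(-1) = 40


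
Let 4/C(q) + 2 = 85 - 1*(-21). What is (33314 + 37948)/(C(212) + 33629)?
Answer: 1852812/874355 ≈ 2.1191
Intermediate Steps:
C(q) = 1/26 (C(q) = 4/(-2 + (85 - 1*(-21))) = 4/(-2 + (85 + 21)) = 4/(-2 + 106) = 4/104 = 4*(1/104) = 1/26)
(33314 + 37948)/(C(212) + 33629) = (33314 + 37948)/(1/26 + 33629) = 71262/(874355/26) = 71262*(26/874355) = 1852812/874355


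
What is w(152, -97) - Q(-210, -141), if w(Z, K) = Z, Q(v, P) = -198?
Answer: 350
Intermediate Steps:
w(152, -97) - Q(-210, -141) = 152 - 1*(-198) = 152 + 198 = 350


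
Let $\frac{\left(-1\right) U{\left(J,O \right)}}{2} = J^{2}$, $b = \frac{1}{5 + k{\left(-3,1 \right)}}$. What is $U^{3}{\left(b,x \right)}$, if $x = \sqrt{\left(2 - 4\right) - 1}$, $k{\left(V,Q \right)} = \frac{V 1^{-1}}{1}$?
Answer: $- \frac{1}{8} \approx -0.125$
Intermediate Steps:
$k{\left(V,Q \right)} = V$ ($k{\left(V,Q \right)} = V 1 \cdot 1 = V 1 = V$)
$x = i \sqrt{3}$ ($x = \sqrt{-2 - 1} = \sqrt{-3} = i \sqrt{3} \approx 1.732 i$)
$b = \frac{1}{2}$ ($b = \frac{1}{5 - 3} = \frac{1}{2} \approx 0.5$)
$U{\left(J,O \right)} = - 2 J^{2}$
$U^{3}{\left(b,x \right)} = \left(- \frac{2}{4}\right)^{3} = \left(\left(-2\right) \frac{1}{4}\right)^{3} = \left(- \frac{1}{2}\right)^{3} = - \frac{1}{8}$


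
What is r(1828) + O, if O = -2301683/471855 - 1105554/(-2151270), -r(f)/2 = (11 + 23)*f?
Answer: -467347656324382/3759583355 ≈ -1.2431e+5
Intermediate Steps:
r(f) = -68*f (r(f) = -2*(11 + 23)*f = -68*f)
O = -16406964462/3759583355 (O = -2301683*1/471855 - 1105554*(-1/2151270) = -2301683/471855 + 184259/358545 = -16406964462/3759583355 ≈ -4.3640)
r(1828) + O = -68*1828 - 16406964462/3759583355 = -124304 - 16406964462/3759583355 = -467347656324382/3759583355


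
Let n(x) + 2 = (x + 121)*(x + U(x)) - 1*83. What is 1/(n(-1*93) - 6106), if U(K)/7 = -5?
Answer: -1/9775 ≈ -0.00010230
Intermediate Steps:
U(K) = -35 (U(K) = 7*(-5) = -35)
n(x) = -85 + (-35 + x)*(121 + x) (n(x) = -2 + ((x + 121)*(x - 35) - 1*83) = -2 + ((121 + x)*(-35 + x) - 83) = -2 + ((-35 + x)*(121 + x) - 83) = -2 + (-83 + (-35 + x)*(121 + x)) = -85 + (-35 + x)*(121 + x))
1/(n(-1*93) - 6106) = 1/((-4320 + (-1*93)² + 86*(-1*93)) - 6106) = 1/((-4320 + (-93)² + 86*(-93)) - 6106) = 1/((-4320 + 8649 - 7998) - 6106) = 1/(-3669 - 6106) = 1/(-9775) = -1/9775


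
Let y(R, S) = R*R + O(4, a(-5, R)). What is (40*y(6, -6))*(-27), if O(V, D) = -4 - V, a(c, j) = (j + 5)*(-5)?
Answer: -30240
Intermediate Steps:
a(c, j) = -25 - 5*j (a(c, j) = (5 + j)*(-5) = -25 - 5*j)
y(R, S) = -8 + R² (y(R, S) = R*R + (-4 - 1*4) = R² + (-4 - 4) = R² - 8 = -8 + R²)
(40*y(6, -6))*(-27) = (40*(-8 + 6²))*(-27) = (40*(-8 + 36))*(-27) = (40*28)*(-27) = 1120*(-27) = -30240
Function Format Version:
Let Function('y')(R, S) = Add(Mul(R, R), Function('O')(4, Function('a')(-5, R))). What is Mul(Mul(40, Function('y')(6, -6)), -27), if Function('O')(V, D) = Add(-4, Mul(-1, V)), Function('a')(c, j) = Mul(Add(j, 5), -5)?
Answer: -30240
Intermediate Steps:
Function('a')(c, j) = Add(-25, Mul(-5, j)) (Function('a')(c, j) = Mul(Add(5, j), -5) = Add(-25, Mul(-5, j)))
Function('y')(R, S) = Add(-8, Pow(R, 2)) (Function('y')(R, S) = Add(Mul(R, R), Add(-4, Mul(-1, 4))) = Add(Pow(R, 2), Add(-4, -4)) = Add(Pow(R, 2), -8) = Add(-8, Pow(R, 2)))
Mul(Mul(40, Function('y')(6, -6)), -27) = Mul(Mul(40, Add(-8, Pow(6, 2))), -27) = Mul(Mul(40, Add(-8, 36)), -27) = Mul(Mul(40, 28), -27) = Mul(1120, -27) = -30240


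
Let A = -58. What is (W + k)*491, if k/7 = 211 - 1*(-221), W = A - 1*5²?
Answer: 1444031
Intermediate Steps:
W = -83 (W = -58 - 1*5² = -58 - 1*25 = -58 - 25 = -83)
k = 3024 (k = 7*(211 - 1*(-221)) = 7*(211 + 221) = 7*432 = 3024)
(W + k)*491 = (-83 + 3024)*491 = 2941*491 = 1444031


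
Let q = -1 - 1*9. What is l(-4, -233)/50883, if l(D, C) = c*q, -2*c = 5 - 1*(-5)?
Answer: 50/50883 ≈ 0.00098265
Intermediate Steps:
q = -10 (q = -1 - 9 = -10)
c = -5 (c = -(5 - 1*(-5))/2 = -(5 + 5)/2 = -½*10 = -5)
l(D, C) = 50 (l(D, C) = -5*(-10) = 50)
l(-4, -233)/50883 = 50/50883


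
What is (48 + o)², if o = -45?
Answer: 9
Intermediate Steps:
(48 + o)² = (48 - 45)² = 3² = 9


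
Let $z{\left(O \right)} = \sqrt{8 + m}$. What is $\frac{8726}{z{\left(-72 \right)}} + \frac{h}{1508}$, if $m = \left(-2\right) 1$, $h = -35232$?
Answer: $- \frac{8808}{377} + \frac{4363 \sqrt{6}}{3} \approx 3539.0$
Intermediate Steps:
$m = -2$
$z{\left(O \right)} = \sqrt{6}$ ($z{\left(O \right)} = \sqrt{8 - 2} = \sqrt{6}$)
$\frac{8726}{z{\left(-72 \right)}} + \frac{h}{1508} = \frac{8726}{\sqrt{6}} - \frac{35232}{1508} = 8726 \frac{\sqrt{6}}{6} - \frac{8808}{377} = \frac{4363 \sqrt{6}}{3} - \frac{8808}{377} = - \frac{8808}{377} + \frac{4363 \sqrt{6}}{3}$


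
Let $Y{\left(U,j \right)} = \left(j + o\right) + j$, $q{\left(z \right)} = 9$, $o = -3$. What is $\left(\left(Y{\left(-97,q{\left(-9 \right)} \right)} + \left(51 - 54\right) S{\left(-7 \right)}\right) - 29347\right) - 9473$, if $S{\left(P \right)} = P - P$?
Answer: $-38805$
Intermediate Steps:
$S{\left(P \right)} = 0$
$Y{\left(U,j \right)} = -3 + 2 j$ ($Y{\left(U,j \right)} = \left(j - 3\right) + j = \left(-3 + j\right) + j = -3 + 2 j$)
$\left(\left(Y{\left(-97,q{\left(-9 \right)} \right)} + \left(51 - 54\right) S{\left(-7 \right)}\right) - 29347\right) - 9473 = \left(\left(\left(-3 + 2 \cdot 9\right) + \left(51 - 54\right) 0\right) - 29347\right) - 9473 = \left(\left(\left(-3 + 18\right) - 0\right) - 29347\right) - 9473 = \left(\left(15 + 0\right) - 29347\right) - 9473 = \left(15 - 29347\right) - 9473 = -29332 - 9473 = -38805$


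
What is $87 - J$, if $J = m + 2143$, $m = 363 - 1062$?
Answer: $-1357$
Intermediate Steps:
$m = -699$
$J = 1444$ ($J = -699 + 2143 = 1444$)
$87 - J = 87 - 1444 = -1357$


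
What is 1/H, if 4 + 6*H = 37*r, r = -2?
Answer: -1/13 ≈ -0.076923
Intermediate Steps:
H = -13 (H = -⅔ + (37*(-2))/6 = -⅔ + (⅙)*(-74) = -⅔ - 37/3 = -13)
1/H = 1/(-13) = -1/13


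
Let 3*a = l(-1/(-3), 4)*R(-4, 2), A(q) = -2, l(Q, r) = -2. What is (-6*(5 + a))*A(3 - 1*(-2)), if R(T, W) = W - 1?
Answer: 52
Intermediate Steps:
R(T, W) = -1 + W
a = -⅔ (a = (-2*(-1 + 2))/3 = (-2*1)/3 = (⅓)*(-2) = -⅔ ≈ -0.66667)
(-6*(5 + a))*A(3 - 1*(-2)) = -6*(5 - ⅔)*(-2) = -6*13/3*(-2) = -26*(-2) = 52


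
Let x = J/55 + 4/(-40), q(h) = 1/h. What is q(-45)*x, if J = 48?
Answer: -17/990 ≈ -0.017172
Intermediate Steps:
x = 17/22 (x = 48/55 + 4/(-40) = 48*(1/55) + 4*(-1/40) = 48/55 - ⅒ = 17/22 ≈ 0.77273)
q(-45)*x = (17/22)/(-45) = -1/45*17/22 = -17/990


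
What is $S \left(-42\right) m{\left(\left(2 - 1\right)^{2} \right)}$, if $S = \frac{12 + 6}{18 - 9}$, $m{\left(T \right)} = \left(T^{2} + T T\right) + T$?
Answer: $-252$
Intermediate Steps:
$m{\left(T \right)} = T + 2 T^{2}$ ($m{\left(T \right)} = \left(T^{2} + T^{2}\right) + T = 2 T^{2} + T = T + 2 T^{2}$)
$S = 2$ ($S = \frac{18}{9} = 18 \cdot \frac{1}{9} = 2$)
$S \left(-42\right) m{\left(\left(2 - 1\right)^{2} \right)} = 2 \left(-42\right) \left(2 - 1\right)^{2} \left(1 + 2 \left(2 - 1\right)^{2}\right) = - 84 \cdot 1^{2} \left(1 + 2 \cdot 1^{2}\right) = - 84 \cdot 1 \left(1 + 2 \cdot 1\right) = - 84 \cdot 1 \left(1 + 2\right) = - 84 \cdot 1 \cdot 3 = \left(-84\right) 3 = -252$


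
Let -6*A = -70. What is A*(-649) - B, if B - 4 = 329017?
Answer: -1009778/3 ≈ -3.3659e+5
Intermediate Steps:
A = 35/3 (A = -⅙*(-70) = 35/3 ≈ 11.667)
B = 329021 (B = 4 + 329017 = 329021)
A*(-649) - B = (35/3)*(-649) - 1*329021 = -22715/3 - 329021 = -1009778/3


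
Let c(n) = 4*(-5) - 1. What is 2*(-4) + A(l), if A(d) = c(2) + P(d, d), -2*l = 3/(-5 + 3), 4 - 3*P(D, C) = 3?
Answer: -86/3 ≈ -28.667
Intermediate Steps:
P(D, C) = ⅓ (P(D, C) = 4/3 - ⅓*3 = 4/3 - 1 = ⅓)
c(n) = -21 (c(n) = -20 - 1 = -21)
l = ¾ (l = -3/(2*(-5 + 3)) = -3/(2*(-2)) = -3*(-1)/(2*2) = -½*(-3/2) = ¾ ≈ 0.75000)
A(d) = -62/3 (A(d) = -21 + ⅓ = -62/3)
2*(-4) + A(l) = 2*(-4) - 62/3 = -8 - 62/3 = -86/3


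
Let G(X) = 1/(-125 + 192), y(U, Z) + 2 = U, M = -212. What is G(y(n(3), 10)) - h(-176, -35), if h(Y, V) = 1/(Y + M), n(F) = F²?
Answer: 455/25996 ≈ 0.017503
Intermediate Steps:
h(Y, V) = 1/(-212 + Y) (h(Y, V) = 1/(Y - 212) = 1/(-212 + Y))
y(U, Z) = -2 + U
G(X) = 1/67
G(y(n(3), 10)) - h(-176, -35) = 1/67 - 1/(-212 - 176) = 1/67 - 1/(-388) = 1/67 - 1*(-1/388) = 1/67 + 1/388 = 455/25996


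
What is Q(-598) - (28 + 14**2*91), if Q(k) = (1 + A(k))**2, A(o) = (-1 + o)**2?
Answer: 128738857340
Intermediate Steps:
Q(k) = (1 + (-1 + k)**2)**2
Q(-598) - (28 + 14**2*91) = (1 + (-1 - 598)**2)**2 - (28 + 14**2*91) = (1 + (-599)**2)**2 - (28 + 196*91) = (1 + 358801)**2 - (28 + 17836) = 358802**2 - 1*17864 = 128738875204 - 17864 = 128738857340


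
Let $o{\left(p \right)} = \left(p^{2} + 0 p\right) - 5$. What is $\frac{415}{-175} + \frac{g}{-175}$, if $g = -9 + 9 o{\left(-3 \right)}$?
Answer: $- \frac{442}{175} \approx -2.5257$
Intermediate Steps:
$o{\left(p \right)} = -5 + p^{2}$ ($o{\left(p \right)} = \left(p^{2} + 0\right) - 5 = p^{2} - 5 = -5 + p^{2}$)
$g = 27$ ($g = -9 + 9 \left(-5 + \left(-3\right)^{2}\right) = -9 + 9 \left(-5 + 9\right) = -9 + 9 \cdot 4 = -9 + 36 = 27$)
$\frac{415}{-175} + \frac{g}{-175} = \frac{415}{-175} + \frac{27}{-175} = 415 \left(- \frac{1}{175}\right) + 27 \left(- \frac{1}{175}\right) = - \frac{83}{35} - \frac{27}{175} = - \frac{442}{175}$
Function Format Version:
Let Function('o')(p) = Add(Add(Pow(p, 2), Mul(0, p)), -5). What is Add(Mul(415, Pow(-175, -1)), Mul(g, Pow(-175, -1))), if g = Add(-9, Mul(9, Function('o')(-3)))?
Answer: Rational(-442, 175) ≈ -2.5257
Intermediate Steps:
Function('o')(p) = Add(-5, Pow(p, 2)) (Function('o')(p) = Add(Add(Pow(p, 2), 0), -5) = Add(Pow(p, 2), -5) = Add(-5, Pow(p, 2)))
g = 27 (g = Add(-9, Mul(9, Add(-5, Pow(-3, 2)))) = Add(-9, Mul(9, Add(-5, 9))) = Add(-9, Mul(9, 4)) = Add(-9, 36) = 27)
Add(Mul(415, Pow(-175, -1)), Mul(g, Pow(-175, -1))) = Add(Mul(415, Pow(-175, -1)), Mul(27, Pow(-175, -1))) = Add(Mul(415, Rational(-1, 175)), Mul(27, Rational(-1, 175))) = Add(Rational(-83, 35), Rational(-27, 175)) = Rational(-442, 175)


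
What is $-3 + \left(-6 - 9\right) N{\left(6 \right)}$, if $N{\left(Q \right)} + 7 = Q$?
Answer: $12$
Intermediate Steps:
$N{\left(Q \right)} = -7 + Q$
$-3 + \left(-6 - 9\right) N{\left(6 \right)} = -3 + \left(-6 - 9\right) \left(-7 + 6\right) = -3 - -15 = -3 + 15 = 12$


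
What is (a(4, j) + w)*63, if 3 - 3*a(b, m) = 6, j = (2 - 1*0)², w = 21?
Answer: 1260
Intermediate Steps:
j = 4 (j = (2 + 0)² = 2² = 4)
a(b, m) = -1 (a(b, m) = 1 - ⅓*6 = 1 - 2 = -1)
(a(4, j) + w)*63 = (-1 + 21)*63 = 20*63 = 1260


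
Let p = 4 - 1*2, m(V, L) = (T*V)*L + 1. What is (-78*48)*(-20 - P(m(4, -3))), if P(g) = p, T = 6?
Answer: 82368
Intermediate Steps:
m(V, L) = 1 + 6*L*V (m(V, L) = (6*V)*L + 1 = 6*L*V + 1 = 1 + 6*L*V)
p = 2 (p = 4 - 2 = 2)
P(g) = 2
(-78*48)*(-20 - P(m(4, -3))) = (-78*48)*(-20 - 1*2) = -3744*(-20 - 2) = -3744*(-22) = 82368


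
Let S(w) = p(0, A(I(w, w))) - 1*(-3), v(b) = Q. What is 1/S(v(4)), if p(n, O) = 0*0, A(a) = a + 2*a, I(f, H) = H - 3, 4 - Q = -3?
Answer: ⅓ ≈ 0.33333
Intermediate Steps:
Q = 7 (Q = 4 - 1*(-3) = 4 + 3 = 7)
I(f, H) = -3 + H
v(b) = 7
A(a) = 3*a
p(n, O) = 0
S(w) = 3 (S(w) = 0 - 1*(-3) = 0 + 3 = 3)
1/S(v(4)) = 1/3 = ⅓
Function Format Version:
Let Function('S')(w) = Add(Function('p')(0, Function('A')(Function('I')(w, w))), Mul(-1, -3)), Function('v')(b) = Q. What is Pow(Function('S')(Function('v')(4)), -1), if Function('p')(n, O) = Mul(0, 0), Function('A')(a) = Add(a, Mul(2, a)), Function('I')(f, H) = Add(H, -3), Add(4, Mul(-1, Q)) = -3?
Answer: Rational(1, 3) ≈ 0.33333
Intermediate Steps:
Q = 7 (Q = Add(4, Mul(-1, -3)) = Add(4, 3) = 7)
Function('I')(f, H) = Add(-3, H)
Function('v')(b) = 7
Function('A')(a) = Mul(3, a)
Function('p')(n, O) = 0
Function('S')(w) = 3 (Function('S')(w) = Add(0, Mul(-1, -3)) = Add(0, 3) = 3)
Pow(Function('S')(Function('v')(4)), -1) = Pow(3, -1) = Rational(1, 3)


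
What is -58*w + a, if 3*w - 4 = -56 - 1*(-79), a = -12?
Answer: -534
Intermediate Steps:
w = 9 (w = 4/3 + (-56 - 1*(-79))/3 = 4/3 + (-56 + 79)/3 = 4/3 + (1/3)*23 = 4/3 + 23/3 = 9)
-58*w + a = -58*9 - 12 = -522 - 12 = -534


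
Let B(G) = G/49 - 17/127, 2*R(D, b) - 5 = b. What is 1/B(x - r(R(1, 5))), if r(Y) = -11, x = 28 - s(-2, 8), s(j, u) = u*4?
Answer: 889/8 ≈ 111.13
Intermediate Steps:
s(j, u) = 4*u
R(D, b) = 5/2 + b/2
x = -4 (x = 28 - 4*8 = 28 - 1*32 = 28 - 32 = -4)
B(G) = -17/127 + G/49 (B(G) = G*(1/49) - 17*1/127 = G/49 - 17/127 = -17/127 + G/49)
1/B(x - r(R(1, 5))) = 1/(-17/127 + (-4 - 1*(-11))/49) = 1/(-17/127 + (-4 + 11)/49) = 1/(-17/127 + (1/49)*7) = 1/(-17/127 + 1/7) = 1/(8/889) = 889/8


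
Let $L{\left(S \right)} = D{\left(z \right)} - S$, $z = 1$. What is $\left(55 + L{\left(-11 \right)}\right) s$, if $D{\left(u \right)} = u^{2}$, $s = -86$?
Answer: $-5762$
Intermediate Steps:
$L{\left(S \right)} = 1 - S$ ($L{\left(S \right)} = 1^{2} - S = 1 - S$)
$\left(55 + L{\left(-11 \right)}\right) s = \left(55 + \left(1 - -11\right)\right) \left(-86\right) = \left(55 + \left(1 + 11\right)\right) \left(-86\right) = \left(55 + 12\right) \left(-86\right) = 67 \left(-86\right) = -5762$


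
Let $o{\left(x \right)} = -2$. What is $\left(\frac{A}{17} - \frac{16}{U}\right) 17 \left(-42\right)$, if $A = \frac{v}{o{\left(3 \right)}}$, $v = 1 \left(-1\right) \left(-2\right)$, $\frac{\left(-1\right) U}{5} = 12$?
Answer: $- \frac{742}{5} \approx -148.4$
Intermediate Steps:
$U = -60$ ($U = \left(-5\right) 12 = -60$)
$v = 2$ ($v = \left(-1\right) \left(-2\right) = 2$)
$A = -1$ ($A = \frac{2}{-2} = 2 \left(- \frac{1}{2}\right) = -1$)
$\left(\frac{A}{17} - \frac{16}{U}\right) 17 \left(-42\right) = \left(- \frac{1}{17} - \frac{16}{-60}\right) 17 \left(-42\right) = \left(\left(-1\right) \frac{1}{17} - - \frac{4}{15}\right) 17 \left(-42\right) = \left(- \frac{1}{17} + \frac{4}{15}\right) 17 \left(-42\right) = \frac{53}{255} \cdot 17 \left(-42\right) = \frac{53}{15} \left(-42\right) = - \frac{742}{5}$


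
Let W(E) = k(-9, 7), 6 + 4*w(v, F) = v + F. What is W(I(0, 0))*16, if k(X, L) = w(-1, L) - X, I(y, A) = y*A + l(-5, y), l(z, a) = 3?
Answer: 144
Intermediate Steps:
w(v, F) = -3/2 + F/4 + v/4 (w(v, F) = -3/2 + (v + F)/4 = -3/2 + (F + v)/4 = -3/2 + (F/4 + v/4) = -3/2 + F/4 + v/4)
I(y, A) = 3 + A*y (I(y, A) = y*A + 3 = A*y + 3 = 3 + A*y)
k(X, L) = -7/4 - X + L/4 (k(X, L) = (-3/2 + L/4 + (¼)*(-1)) - X = (-3/2 + L/4 - ¼) - X = (-7/4 + L/4) - X = -7/4 - X + L/4)
W(E) = 9 (W(E) = -7/4 - 1*(-9) + (¼)*7 = -7/4 + 9 + 7/4 = 9)
W(I(0, 0))*16 = 9*16 = 144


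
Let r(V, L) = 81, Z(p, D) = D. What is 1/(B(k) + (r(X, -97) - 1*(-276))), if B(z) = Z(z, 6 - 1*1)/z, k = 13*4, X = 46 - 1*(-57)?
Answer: 52/18569 ≈ 0.0028004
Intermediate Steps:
X = 103 (X = 46 + 57 = 103)
k = 52
B(z) = 5/z (B(z) = (6 - 1*1)/z = (6 - 1)/z = 5/z)
1/(B(k) + (r(X, -97) - 1*(-276))) = 1/(5/52 + (81 - 1*(-276))) = 1/(5*(1/52) + (81 + 276)) = 1/(5/52 + 357) = 1/(18569/52) = 52/18569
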